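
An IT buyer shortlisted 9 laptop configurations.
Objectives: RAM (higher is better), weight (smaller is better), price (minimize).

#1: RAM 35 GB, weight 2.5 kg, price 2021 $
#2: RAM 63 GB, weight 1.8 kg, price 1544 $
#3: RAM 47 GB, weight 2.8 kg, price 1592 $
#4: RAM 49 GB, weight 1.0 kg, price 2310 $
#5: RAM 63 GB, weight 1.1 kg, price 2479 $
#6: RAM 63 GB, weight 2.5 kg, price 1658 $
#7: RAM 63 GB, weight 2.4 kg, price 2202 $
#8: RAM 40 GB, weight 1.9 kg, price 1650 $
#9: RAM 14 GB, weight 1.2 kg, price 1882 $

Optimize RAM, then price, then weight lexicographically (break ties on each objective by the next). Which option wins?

#2

First maximize RAM: best is 63, kept {#2, #5, #6, #7}.
Then minimize price: best is 1544, kept {#2}.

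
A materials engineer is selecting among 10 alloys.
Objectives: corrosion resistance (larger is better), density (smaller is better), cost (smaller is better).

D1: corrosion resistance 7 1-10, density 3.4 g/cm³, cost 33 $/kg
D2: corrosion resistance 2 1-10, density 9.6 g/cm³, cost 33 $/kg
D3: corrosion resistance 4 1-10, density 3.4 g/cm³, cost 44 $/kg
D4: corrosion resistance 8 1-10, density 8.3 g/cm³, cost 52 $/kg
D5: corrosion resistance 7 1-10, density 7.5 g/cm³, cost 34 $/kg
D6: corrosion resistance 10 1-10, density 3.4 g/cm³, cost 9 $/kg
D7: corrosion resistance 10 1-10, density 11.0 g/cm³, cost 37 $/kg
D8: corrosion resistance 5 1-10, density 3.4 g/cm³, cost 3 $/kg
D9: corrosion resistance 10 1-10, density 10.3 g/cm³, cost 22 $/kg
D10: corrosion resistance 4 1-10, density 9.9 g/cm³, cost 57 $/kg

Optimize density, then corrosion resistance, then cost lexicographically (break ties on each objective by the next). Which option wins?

First minimize density: best is 3.4, kept {D1, D3, D6, D8}.
Then maximize corrosion resistance: best is 10, kept {D6}.

D6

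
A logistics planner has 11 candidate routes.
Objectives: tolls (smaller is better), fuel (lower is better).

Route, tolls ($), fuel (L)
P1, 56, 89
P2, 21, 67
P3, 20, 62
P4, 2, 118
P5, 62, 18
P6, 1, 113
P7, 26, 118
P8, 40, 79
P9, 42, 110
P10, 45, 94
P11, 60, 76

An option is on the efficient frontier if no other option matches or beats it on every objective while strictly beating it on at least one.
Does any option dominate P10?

P2 vs P10: tolls 21≤45, fuel 67≤94 — P2 is at least as good on every objective and strictly better on at least one, so P2 dominates P10.

Yes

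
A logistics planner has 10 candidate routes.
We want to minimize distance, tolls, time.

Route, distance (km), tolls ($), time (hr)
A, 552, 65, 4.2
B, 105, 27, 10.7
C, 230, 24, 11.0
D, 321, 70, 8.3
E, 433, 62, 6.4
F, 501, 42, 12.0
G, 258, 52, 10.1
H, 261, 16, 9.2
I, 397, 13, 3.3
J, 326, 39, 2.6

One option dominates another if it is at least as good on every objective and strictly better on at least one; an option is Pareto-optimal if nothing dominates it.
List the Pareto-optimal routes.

A: dominated by I (distance 397≤552, tolls 13≤65, time 3.3≤4.2).
B: not dominated (best distance).
C: not dominated.
D: not dominated.
E: dominated by I (distance 397≤433, tolls 13≤62, time 3.3≤6.4).
F: dominated by B (distance 105≤501, tolls 27≤42, time 10.7≤12.0).
G: not dominated.
H: not dominated.
I: not dominated (best tolls).
J: not dominated (best time).

B, C, D, G, H, I, J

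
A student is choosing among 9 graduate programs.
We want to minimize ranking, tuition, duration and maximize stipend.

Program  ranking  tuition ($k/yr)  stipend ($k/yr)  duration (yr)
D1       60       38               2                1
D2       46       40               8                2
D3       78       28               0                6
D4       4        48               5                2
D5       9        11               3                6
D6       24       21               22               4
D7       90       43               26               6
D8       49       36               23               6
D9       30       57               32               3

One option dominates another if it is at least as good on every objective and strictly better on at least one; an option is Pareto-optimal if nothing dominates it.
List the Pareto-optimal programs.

D1, D2, D4, D5, D6, D7, D8, D9

D1: not dominated (best duration).
D2: not dominated.
D3: dominated by D5 (ranking 9≤78, tuition 11≤28, stipend 3≥0, duration 6≤6).
D4: not dominated (best ranking).
D5: not dominated (best tuition).
D6: not dominated.
D7: not dominated.
D8: not dominated.
D9: not dominated (best stipend).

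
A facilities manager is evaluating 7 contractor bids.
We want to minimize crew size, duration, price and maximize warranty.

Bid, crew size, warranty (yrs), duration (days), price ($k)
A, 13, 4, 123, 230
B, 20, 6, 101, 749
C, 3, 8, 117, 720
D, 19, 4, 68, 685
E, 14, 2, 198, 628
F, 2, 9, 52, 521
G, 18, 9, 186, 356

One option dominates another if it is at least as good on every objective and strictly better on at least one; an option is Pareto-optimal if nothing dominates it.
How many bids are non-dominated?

A: not dominated (best price).
B: dominated by F (crew size 2≤20, warranty 9≥6, duration 52≤101, price 521≤749).
C: dominated by F (crew size 2≤3, warranty 9≥8, duration 52≤117, price 521≤720).
D: dominated by F (crew size 2≤19, warranty 9≥4, duration 52≤68, price 521≤685).
E: dominated by A (crew size 13≤14, warranty 4≥2, duration 123≤198, price 230≤628).
F: not dominated (best crew size).
G: not dominated.
Pareto-optimal: A, F, G → 3.

3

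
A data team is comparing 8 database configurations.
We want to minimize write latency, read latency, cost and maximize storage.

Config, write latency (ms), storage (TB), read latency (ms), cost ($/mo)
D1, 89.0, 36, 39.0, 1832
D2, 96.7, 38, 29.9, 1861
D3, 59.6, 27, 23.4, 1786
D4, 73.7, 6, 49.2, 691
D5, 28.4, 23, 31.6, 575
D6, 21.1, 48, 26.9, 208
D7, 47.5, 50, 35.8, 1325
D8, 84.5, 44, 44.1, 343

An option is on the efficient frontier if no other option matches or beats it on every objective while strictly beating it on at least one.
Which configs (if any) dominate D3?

D1: worse on write latency (89.0 vs 59.6).
D2: worse on write latency (96.7 vs 59.6).
D4: worse on write latency (73.7 vs 59.6).
D5: worse on storage (23 vs 27).
D6: worse on read latency (26.9 vs 23.4).
D7: worse on read latency (35.8 vs 23.4).
D8: worse on write latency (84.5 vs 59.6).
No option dominates D3.

none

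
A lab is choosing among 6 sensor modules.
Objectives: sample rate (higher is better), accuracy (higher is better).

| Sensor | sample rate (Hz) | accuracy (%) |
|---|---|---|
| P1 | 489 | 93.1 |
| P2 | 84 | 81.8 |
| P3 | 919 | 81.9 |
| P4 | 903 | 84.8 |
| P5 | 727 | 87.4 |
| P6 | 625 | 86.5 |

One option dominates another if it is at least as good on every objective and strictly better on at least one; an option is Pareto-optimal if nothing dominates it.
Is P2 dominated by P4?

P4 vs P2: sample rate 903≥84, accuracy 84.8≥81.8 — P4 is at least as good on every objective with at least one strict improvement.

Yes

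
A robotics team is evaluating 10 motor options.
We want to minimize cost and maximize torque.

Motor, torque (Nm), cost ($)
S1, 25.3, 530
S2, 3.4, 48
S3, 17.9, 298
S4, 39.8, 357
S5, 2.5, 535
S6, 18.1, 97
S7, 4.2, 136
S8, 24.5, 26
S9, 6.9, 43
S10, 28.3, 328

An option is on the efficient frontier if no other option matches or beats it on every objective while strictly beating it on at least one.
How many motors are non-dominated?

S1: dominated by S4 (torque 39.8≥25.3, cost 357≤530).
S2: dominated by S8 (torque 24.5≥3.4, cost 26≤48).
S3: dominated by S6 (torque 18.1≥17.9, cost 97≤298).
S4: not dominated (best torque).
S5: dominated by S1 (torque 25.3≥2.5, cost 530≤535).
S6: dominated by S8 (torque 24.5≥18.1, cost 26≤97).
S7: dominated by S6 (torque 18.1≥4.2, cost 97≤136).
S8: not dominated (best cost).
S9: dominated by S8 (torque 24.5≥6.9, cost 26≤43).
S10: not dominated.
Pareto-optimal: S4, S8, S10 → 3.

3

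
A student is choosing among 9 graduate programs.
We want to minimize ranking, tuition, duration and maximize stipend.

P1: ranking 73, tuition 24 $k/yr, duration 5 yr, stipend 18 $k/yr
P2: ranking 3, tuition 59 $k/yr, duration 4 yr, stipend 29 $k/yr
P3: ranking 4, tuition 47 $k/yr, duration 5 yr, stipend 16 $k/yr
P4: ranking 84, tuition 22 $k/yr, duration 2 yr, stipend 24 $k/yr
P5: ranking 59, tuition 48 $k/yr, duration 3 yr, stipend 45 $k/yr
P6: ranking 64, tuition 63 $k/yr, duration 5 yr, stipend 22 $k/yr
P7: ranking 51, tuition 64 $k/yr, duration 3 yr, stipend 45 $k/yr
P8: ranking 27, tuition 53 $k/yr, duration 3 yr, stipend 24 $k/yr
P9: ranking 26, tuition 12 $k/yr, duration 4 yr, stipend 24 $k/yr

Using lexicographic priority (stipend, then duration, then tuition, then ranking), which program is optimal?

P5

First maximize stipend: best is 45, kept {P5, P7}.
Then minimize duration: best is 3, kept {P5, P7}.
Then minimize tuition: best is 48, kept {P5}.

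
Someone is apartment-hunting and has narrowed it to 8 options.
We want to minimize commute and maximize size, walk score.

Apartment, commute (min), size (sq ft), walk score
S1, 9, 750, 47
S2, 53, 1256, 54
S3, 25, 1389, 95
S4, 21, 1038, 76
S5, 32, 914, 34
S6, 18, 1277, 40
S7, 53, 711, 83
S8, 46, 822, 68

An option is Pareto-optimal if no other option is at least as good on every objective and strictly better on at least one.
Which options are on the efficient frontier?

S1: not dominated (best commute).
S2: dominated by S3 (commute 25≤53, size 1389≥1256, walk score 95≥54).
S3: not dominated (best size).
S4: not dominated.
S5: dominated by S3 (commute 25≤32, size 1389≥914, walk score 95≥34).
S6: not dominated.
S7: dominated by S3 (commute 25≤53, size 1389≥711, walk score 95≥83).
S8: dominated by S3 (commute 25≤46, size 1389≥822, walk score 95≥68).

S1, S3, S4, S6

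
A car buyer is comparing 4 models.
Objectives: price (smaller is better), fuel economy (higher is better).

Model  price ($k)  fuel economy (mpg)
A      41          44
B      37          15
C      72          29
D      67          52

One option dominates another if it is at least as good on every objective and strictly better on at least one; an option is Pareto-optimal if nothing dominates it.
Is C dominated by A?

A vs C: price 41≤72, fuel economy 44≥29 — A is at least as good on every objective with at least one strict improvement.

Yes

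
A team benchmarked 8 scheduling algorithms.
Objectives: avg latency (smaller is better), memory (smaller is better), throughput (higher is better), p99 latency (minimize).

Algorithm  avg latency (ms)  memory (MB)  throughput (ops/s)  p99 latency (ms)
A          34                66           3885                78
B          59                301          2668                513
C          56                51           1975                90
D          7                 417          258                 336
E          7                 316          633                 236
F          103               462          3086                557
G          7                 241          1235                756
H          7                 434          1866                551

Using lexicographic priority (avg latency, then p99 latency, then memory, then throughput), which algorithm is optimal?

First minimize avg latency: best is 7, kept {D, E, G, H}.
Then minimize p99 latency: best is 236, kept {E}.

E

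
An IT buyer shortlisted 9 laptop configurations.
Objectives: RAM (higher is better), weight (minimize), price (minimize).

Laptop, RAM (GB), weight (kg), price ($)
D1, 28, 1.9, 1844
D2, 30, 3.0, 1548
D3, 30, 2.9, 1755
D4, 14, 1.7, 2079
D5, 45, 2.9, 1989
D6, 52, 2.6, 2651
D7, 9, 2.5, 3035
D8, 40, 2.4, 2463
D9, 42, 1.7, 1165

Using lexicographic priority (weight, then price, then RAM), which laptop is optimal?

D9

First minimize weight: best is 1.7, kept {D4, D9}.
Then minimize price: best is 1165, kept {D9}.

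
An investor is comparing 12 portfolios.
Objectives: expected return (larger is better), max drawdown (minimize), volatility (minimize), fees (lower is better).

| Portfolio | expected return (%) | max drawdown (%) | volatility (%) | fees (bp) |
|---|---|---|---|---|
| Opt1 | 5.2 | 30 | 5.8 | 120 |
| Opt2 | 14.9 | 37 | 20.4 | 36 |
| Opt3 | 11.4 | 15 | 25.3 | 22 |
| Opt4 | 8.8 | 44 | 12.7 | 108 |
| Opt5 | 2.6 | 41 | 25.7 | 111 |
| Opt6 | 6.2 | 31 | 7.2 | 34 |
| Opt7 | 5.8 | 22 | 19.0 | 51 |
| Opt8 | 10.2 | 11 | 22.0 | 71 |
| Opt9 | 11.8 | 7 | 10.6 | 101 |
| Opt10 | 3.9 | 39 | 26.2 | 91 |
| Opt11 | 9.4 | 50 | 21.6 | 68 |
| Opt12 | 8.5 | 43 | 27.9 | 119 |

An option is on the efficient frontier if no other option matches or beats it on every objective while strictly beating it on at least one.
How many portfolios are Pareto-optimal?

Opt1: not dominated (best volatility).
Opt2: not dominated (best expected return).
Opt3: not dominated (best fees).
Opt4: dominated by Opt9 (expected return 11.8≥8.8, max drawdown 7≤44, volatility 10.6≤12.7, fees 101≤108).
Opt5: dominated by Opt2 (expected return 14.9≥2.6, max drawdown 37≤41, volatility 20.4≤25.7, fees 36≤111).
Opt6: not dominated.
Opt7: not dominated.
Opt8: not dominated.
Opt9: not dominated (best max drawdown).
Opt10: dominated by Opt2 (expected return 14.9≥3.9, max drawdown 37≤39, volatility 20.4≤26.2, fees 36≤91).
Opt11: dominated by Opt2 (expected return 14.9≥9.4, max drawdown 37≤50, volatility 20.4≤21.6, fees 36≤68).
Opt12: dominated by Opt2 (expected return 14.9≥8.5, max drawdown 37≤43, volatility 20.4≤27.9, fees 36≤119).
Pareto-optimal: Opt1, Opt2, Opt3, Opt6, Opt7, Opt8, Opt9 → 7.

7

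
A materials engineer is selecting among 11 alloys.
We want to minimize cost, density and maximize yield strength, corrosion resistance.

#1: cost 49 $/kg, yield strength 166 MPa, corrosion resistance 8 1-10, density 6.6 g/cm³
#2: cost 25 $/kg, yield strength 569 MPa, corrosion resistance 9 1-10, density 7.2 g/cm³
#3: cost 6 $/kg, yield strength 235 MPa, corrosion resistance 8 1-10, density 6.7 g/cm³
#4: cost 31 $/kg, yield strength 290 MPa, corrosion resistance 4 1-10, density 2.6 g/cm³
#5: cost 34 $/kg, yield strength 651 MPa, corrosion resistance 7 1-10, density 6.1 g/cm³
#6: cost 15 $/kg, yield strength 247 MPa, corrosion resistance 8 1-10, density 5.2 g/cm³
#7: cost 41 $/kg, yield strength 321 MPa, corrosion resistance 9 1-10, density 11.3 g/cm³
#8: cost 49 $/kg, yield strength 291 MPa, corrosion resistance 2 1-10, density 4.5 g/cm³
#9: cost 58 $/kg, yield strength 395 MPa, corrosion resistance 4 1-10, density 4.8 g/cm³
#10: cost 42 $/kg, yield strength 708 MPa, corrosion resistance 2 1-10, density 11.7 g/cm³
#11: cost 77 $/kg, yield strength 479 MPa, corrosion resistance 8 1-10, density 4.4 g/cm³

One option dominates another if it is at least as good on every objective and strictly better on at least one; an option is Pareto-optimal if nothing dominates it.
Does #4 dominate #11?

No

#4 vs #11: #4 is worse on yield strength (290 vs 479), so it does not dominate #11.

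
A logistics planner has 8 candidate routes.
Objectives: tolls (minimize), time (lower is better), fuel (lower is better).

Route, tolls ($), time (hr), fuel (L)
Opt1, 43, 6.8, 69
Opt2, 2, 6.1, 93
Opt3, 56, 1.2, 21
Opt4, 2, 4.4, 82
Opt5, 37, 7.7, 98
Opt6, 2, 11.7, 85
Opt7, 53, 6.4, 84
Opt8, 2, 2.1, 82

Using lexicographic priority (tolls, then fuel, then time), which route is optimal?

Opt8

First minimize tolls: best is 2, kept {Opt2, Opt4, Opt6, Opt8}.
Then minimize fuel: best is 82, kept {Opt4, Opt8}.
Then minimize time: best is 2.1, kept {Opt8}.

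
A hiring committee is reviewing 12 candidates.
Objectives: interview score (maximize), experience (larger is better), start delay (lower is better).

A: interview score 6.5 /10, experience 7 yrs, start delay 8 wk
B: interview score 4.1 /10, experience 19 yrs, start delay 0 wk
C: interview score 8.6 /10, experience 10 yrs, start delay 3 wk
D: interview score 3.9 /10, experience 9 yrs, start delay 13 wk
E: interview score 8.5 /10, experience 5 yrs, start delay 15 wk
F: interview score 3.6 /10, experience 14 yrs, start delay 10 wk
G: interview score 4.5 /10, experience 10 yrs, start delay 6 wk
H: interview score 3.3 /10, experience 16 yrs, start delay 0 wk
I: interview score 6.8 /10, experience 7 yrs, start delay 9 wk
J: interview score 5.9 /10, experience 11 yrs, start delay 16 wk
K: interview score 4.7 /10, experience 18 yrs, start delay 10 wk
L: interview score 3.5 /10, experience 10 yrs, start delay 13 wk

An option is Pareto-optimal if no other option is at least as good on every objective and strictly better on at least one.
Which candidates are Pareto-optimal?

B, C, J, K

A: dominated by C (interview score 8.6≥6.5, experience 10≥7, start delay 3≤8).
B: not dominated (best experience).
C: not dominated (best interview score).
D: dominated by B (interview score 4.1≥3.9, experience 19≥9, start delay 0≤13).
E: dominated by C (interview score 8.6≥8.5, experience 10≥5, start delay 3≤15).
F: dominated by B (interview score 4.1≥3.6, experience 19≥14, start delay 0≤10).
G: dominated by C (interview score 8.6≥4.5, experience 10≥10, start delay 3≤6).
H: dominated by B (interview score 4.1≥3.3, experience 19≥16, start delay 0≤0).
I: dominated by C (interview score 8.6≥6.8, experience 10≥7, start delay 3≤9).
J: not dominated.
K: not dominated.
L: dominated by B (interview score 4.1≥3.5, experience 19≥10, start delay 0≤13).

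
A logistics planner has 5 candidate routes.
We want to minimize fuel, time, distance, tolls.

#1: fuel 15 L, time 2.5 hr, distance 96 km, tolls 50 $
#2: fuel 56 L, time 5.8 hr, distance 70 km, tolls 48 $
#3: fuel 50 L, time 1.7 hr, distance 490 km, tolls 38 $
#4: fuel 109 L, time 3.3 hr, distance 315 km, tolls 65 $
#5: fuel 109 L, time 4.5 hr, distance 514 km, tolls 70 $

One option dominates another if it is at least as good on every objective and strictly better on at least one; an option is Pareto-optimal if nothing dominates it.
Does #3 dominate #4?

No

#3 vs #4: #3 is worse on distance (490 vs 315), so it does not dominate #4.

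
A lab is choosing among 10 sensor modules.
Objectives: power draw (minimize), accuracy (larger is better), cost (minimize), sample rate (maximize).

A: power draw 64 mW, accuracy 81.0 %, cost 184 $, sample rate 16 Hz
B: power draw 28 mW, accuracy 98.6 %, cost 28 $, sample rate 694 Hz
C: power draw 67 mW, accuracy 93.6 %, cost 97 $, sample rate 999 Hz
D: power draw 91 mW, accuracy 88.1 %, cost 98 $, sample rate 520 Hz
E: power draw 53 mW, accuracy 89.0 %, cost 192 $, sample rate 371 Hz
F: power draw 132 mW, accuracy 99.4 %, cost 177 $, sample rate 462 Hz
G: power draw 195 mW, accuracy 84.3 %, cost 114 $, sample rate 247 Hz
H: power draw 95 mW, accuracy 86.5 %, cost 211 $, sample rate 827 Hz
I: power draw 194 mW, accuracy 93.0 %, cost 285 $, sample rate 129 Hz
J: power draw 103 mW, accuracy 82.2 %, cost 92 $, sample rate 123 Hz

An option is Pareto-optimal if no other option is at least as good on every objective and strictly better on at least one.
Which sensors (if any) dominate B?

none

A: worse on power draw (64 vs 28).
C: worse on power draw (67 vs 28).
D: worse on power draw (91 vs 28).
E: worse on power draw (53 vs 28).
F: worse on power draw (132 vs 28).
G: worse on power draw (195 vs 28).
H: worse on power draw (95 vs 28).
I: worse on power draw (194 vs 28).
J: worse on power draw (103 vs 28).
No option dominates B.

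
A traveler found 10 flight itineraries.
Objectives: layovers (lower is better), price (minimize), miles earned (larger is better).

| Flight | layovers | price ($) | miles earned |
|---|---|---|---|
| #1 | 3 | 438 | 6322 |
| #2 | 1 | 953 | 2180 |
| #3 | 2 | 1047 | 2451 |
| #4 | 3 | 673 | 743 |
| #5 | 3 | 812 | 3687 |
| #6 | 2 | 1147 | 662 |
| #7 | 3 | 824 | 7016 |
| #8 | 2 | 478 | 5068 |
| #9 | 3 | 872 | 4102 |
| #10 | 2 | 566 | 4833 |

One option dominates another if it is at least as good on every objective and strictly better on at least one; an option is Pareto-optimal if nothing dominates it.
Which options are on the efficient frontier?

#1, #2, #7, #8

#1: not dominated (best price).
#2: not dominated (best layovers).
#3: dominated by #8 (layovers 2≤2, price 478≤1047, miles earned 5068≥2451).
#4: dominated by #1 (layovers 3≤3, price 438≤673, miles earned 6322≥743).
#5: dominated by #1 (layovers 3≤3, price 438≤812, miles earned 6322≥3687).
#6: dominated by #2 (layovers 1≤2, price 953≤1147, miles earned 2180≥662).
#7: not dominated (best miles earned).
#8: not dominated.
#9: dominated by #1 (layovers 3≤3, price 438≤872, miles earned 6322≥4102).
#10: dominated by #8 (layovers 2≤2, price 478≤566, miles earned 5068≥4833).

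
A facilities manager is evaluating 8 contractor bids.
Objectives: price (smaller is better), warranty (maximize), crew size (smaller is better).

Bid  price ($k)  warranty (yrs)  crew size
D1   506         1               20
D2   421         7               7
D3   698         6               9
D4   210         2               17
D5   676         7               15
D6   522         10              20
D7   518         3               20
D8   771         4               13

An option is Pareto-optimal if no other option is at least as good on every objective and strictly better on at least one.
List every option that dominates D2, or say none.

D1: worse on price (506 vs 421).
D3: worse on price (698 vs 421).
D4: worse on warranty (2 vs 7).
D5: worse on price (676 vs 421).
D6: worse on price (522 vs 421).
D7: worse on price (518 vs 421).
D8: worse on price (771 vs 421).
No option dominates D2.

none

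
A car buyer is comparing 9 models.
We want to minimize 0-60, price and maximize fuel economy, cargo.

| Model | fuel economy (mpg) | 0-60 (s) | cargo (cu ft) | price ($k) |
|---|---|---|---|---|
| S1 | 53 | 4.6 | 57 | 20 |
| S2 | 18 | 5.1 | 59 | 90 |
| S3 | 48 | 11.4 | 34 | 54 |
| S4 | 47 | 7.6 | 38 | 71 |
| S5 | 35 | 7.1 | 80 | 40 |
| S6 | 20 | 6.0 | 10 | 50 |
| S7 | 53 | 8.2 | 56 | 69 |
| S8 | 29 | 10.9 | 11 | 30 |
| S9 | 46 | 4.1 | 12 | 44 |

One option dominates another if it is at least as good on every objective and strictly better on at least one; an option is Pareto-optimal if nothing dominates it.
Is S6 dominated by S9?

Yes

S9 vs S6: fuel economy 46≥20, 0-60 4.1≤6.0, cargo 12≥10, price 44≤50 — S9 is at least as good on every objective with at least one strict improvement.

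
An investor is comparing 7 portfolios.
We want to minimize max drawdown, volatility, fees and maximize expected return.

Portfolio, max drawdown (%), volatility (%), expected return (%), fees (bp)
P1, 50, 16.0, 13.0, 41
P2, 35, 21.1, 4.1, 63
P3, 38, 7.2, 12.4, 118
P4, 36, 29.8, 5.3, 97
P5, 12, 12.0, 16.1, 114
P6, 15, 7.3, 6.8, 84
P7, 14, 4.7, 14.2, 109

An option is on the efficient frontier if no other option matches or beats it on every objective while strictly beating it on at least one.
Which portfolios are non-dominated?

P1, P2, P5, P6, P7

P1: not dominated (best fees).
P2: not dominated.
P3: dominated by P7 (max drawdown 14≤38, volatility 4.7≤7.2, expected return 14.2≥12.4, fees 109≤118).
P4: dominated by P6 (max drawdown 15≤36, volatility 7.3≤29.8, expected return 6.8≥5.3, fees 84≤97).
P5: not dominated (best max drawdown).
P6: not dominated.
P7: not dominated (best volatility).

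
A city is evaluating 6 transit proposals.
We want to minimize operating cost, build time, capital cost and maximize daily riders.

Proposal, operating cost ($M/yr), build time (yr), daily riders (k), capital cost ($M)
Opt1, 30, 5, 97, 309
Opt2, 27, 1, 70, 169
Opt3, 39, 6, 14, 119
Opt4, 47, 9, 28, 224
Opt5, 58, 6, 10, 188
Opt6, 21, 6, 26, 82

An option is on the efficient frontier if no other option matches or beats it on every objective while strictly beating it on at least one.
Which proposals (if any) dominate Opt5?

Opt2, Opt3, Opt6

Opt2: operating cost 27≤58, build time 1≤6, daily riders 70≥10, capital cost 169≤188 — dominates Opt5.
Opt3: operating cost 39≤58, build time 6≤6, daily riders 14≥10, capital cost 119≤188 — dominates Opt5.
Opt6: operating cost 21≤58, build time 6≤6, daily riders 26≥10, capital cost 82≤188 — dominates Opt5.
Others (Opt1, Opt4) are each worse than Opt5 on at least one objective.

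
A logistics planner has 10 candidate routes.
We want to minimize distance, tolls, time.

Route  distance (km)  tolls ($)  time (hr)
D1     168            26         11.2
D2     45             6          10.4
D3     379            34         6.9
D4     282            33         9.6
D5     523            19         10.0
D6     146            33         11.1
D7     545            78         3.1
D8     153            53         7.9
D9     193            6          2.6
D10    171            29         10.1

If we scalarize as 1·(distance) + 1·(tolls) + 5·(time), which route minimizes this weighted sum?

D1: 1·168 + 1·26 + 5·11.2 = 250.0
D2: 1·45 + 1·6 + 5·10.4 = 103.0
D3: 1·379 + 1·34 + 5·6.9 = 447.5
D4: 1·282 + 1·33 + 5·9.6 = 363.0
D5: 1·523 + 1·19 + 5·10.0 = 592.0
D6: 1·146 + 1·33 + 5·11.1 = 234.5
D7: 1·545 + 1·78 + 5·3.1 = 638.5
D8: 1·153 + 1·53 + 5·7.9 = 245.5
D9: 1·193 + 1·6 + 5·2.6 = 212.0
D10: 1·171 + 1·29 + 5·10.1 = 250.5
Lowest: D2 at 103.0.

D2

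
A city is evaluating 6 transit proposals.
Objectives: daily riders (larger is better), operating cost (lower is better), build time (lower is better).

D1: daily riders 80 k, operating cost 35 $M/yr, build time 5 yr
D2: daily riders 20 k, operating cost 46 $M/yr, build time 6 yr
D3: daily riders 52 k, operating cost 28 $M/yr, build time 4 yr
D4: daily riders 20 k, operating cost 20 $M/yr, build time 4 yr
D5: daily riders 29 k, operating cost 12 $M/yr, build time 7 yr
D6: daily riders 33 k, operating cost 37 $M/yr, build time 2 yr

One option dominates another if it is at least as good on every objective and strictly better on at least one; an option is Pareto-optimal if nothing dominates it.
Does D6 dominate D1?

D6 vs D1: D6 is worse on daily riders (33 vs 80), so it does not dominate D1.

No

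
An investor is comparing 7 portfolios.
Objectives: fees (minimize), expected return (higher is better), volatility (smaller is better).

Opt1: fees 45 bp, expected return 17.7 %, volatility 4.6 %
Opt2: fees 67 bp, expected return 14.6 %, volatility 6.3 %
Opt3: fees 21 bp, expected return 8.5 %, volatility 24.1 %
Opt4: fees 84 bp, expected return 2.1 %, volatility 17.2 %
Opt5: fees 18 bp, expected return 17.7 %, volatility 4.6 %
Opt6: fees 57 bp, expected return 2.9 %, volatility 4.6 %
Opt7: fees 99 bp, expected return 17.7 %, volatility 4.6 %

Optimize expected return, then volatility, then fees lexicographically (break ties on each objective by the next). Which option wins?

First maximize expected return: best is 17.7, kept {Opt1, Opt5, Opt7}.
Then minimize volatility: best is 4.6, kept {Opt1, Opt5, Opt7}.
Then minimize fees: best is 18, kept {Opt5}.

Opt5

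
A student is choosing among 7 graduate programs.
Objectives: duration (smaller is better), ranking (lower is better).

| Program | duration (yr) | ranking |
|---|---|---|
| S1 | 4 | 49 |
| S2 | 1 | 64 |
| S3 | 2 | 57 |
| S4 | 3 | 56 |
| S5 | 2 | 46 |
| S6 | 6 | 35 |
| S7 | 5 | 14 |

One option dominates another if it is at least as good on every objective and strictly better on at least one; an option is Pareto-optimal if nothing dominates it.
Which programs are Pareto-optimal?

S1: dominated by S5 (duration 2≤4, ranking 46≤49).
S2: not dominated (best duration).
S3: dominated by S5 (duration 2≤2, ranking 46≤57).
S4: dominated by S5 (duration 2≤3, ranking 46≤56).
S5: not dominated.
S6: dominated by S7 (duration 5≤6, ranking 14≤35).
S7: not dominated (best ranking).

S2, S5, S7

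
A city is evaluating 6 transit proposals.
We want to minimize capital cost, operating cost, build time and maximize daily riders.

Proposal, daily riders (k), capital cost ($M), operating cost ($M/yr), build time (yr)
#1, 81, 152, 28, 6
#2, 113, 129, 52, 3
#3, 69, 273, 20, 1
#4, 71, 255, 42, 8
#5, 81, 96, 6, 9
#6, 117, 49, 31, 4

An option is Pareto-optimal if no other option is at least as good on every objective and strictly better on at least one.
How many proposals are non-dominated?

#1: not dominated.
#2: not dominated.
#3: not dominated (best build time).
#4: dominated by #1 (daily riders 81≥71, capital cost 152≤255, operating cost 28≤42, build time 6≤8).
#5: not dominated (best operating cost).
#6: not dominated (best daily riders).
Pareto-optimal: #1, #2, #3, #5, #6 → 5.

5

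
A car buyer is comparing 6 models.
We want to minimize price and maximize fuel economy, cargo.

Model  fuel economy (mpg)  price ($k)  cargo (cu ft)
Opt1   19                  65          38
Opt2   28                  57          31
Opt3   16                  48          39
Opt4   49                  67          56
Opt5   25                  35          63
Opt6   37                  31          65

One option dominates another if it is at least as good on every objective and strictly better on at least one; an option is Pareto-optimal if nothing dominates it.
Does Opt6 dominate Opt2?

Opt6 vs Opt2: fuel economy 37≥28, price 31≤57, cargo 65≥31 — Opt6 is at least as good on every objective with at least one strict improvement.

Yes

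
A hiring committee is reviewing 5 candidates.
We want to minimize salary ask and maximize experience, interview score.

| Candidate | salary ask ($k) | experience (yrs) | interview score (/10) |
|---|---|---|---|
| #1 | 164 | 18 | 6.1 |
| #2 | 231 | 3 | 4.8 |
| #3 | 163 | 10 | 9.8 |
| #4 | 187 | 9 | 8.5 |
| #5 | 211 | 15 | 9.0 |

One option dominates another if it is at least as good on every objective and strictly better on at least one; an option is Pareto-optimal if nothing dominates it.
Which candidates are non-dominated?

#1, #3, #5

#1: not dominated (best experience).
#2: dominated by #1 (salary ask 164≤231, experience 18≥3, interview score 6.1≥4.8).
#3: not dominated (best salary ask).
#4: dominated by #3 (salary ask 163≤187, experience 10≥9, interview score 9.8≥8.5).
#5: not dominated.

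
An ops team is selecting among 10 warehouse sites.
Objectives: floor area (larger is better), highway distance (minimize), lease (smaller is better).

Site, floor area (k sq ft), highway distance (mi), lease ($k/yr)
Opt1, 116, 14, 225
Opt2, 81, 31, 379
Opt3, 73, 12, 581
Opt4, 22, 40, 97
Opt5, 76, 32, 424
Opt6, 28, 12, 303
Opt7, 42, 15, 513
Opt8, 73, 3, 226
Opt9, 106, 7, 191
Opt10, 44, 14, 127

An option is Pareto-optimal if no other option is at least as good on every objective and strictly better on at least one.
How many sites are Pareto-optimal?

5

Opt1: not dominated (best floor area).
Opt2: dominated by Opt1 (floor area 116≥81, highway distance 14≤31, lease 225≤379).
Opt3: dominated by Opt8 (floor area 73≥73, highway distance 3≤12, lease 226≤581).
Opt4: not dominated (best lease).
Opt5: dominated by Opt1 (floor area 116≥76, highway distance 14≤32, lease 225≤424).
Opt6: dominated by Opt8 (floor area 73≥28, highway distance 3≤12, lease 226≤303).
Opt7: dominated by Opt1 (floor area 116≥42, highway distance 14≤15, lease 225≤513).
Opt8: not dominated (best highway distance).
Opt9: not dominated.
Opt10: not dominated.
Pareto-optimal: Opt1, Opt4, Opt8, Opt9, Opt10 → 5.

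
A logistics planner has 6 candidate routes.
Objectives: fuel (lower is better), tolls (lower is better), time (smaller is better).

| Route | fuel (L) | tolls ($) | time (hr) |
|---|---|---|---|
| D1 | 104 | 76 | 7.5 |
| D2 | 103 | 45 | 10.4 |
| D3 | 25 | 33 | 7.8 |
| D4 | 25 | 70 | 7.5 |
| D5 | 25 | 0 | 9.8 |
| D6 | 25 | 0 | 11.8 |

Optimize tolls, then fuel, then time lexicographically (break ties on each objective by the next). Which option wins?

First minimize tolls: best is 0, kept {D5, D6}.
Then minimize fuel: best is 25, kept {D5, D6}.
Then minimize time: best is 9.8, kept {D5}.

D5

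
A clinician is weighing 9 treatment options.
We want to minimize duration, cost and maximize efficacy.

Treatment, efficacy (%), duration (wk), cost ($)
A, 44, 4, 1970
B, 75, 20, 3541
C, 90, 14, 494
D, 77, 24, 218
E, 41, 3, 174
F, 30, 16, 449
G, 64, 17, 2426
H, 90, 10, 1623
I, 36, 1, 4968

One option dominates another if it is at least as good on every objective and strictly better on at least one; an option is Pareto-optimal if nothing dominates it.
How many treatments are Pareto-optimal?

A: not dominated.
B: dominated by C (efficacy 90≥75, duration 14≤20, cost 494≤3541).
C: not dominated.
D: not dominated.
E: not dominated (best cost).
F: dominated by E (efficacy 41≥30, duration 3≤16, cost 174≤449).
G: dominated by C (efficacy 90≥64, duration 14≤17, cost 494≤2426).
H: not dominated.
I: not dominated (best duration).
Pareto-optimal: A, C, D, E, H, I → 6.

6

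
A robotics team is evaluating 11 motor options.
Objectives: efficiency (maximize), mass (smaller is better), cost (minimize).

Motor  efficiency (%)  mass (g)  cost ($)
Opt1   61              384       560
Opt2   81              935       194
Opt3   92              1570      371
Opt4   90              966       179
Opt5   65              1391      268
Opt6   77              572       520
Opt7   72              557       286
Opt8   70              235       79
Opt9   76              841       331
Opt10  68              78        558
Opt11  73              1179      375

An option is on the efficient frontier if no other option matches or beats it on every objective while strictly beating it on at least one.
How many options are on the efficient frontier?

Opt1: dominated by Opt8 (efficiency 70≥61, mass 235≤384, cost 79≤560).
Opt2: not dominated.
Opt3: not dominated (best efficiency).
Opt4: not dominated.
Opt5: dominated by Opt2 (efficiency 81≥65, mass 935≤1391, cost 194≤268).
Opt6: not dominated.
Opt7: not dominated.
Opt8: not dominated (best cost).
Opt9: not dominated.
Opt10: not dominated (best mass).
Opt11: dominated by Opt2 (efficiency 81≥73, mass 935≤1179, cost 194≤375).
Pareto-optimal: Opt2, Opt3, Opt4, Opt6, Opt7, Opt8, Opt9, Opt10 → 8.

8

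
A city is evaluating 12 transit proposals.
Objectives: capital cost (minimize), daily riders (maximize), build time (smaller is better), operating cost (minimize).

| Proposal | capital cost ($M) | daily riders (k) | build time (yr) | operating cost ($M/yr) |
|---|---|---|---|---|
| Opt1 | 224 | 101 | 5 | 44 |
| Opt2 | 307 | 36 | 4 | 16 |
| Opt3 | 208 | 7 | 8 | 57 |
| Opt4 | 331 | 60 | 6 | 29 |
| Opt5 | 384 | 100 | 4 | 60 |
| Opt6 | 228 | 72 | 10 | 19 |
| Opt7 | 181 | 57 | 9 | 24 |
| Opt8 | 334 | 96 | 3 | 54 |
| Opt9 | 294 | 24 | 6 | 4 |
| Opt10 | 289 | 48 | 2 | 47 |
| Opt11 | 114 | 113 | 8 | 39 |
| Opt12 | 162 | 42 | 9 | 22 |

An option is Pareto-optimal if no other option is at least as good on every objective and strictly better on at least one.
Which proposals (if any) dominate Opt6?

Opt1: worse on operating cost (44 vs 19).
Opt2: worse on capital cost (307 vs 228).
Opt3: worse on daily riders (7 vs 72).
Opt4: worse on capital cost (331 vs 228).
Opt5: worse on capital cost (384 vs 228).
Opt7: worse on daily riders (57 vs 72).
Opt8: worse on capital cost (334 vs 228).
Opt9: worse on capital cost (294 vs 228).
Opt10: worse on capital cost (289 vs 228).
Opt11: worse on operating cost (39 vs 19).
Opt12: worse on daily riders (42 vs 72).
No option dominates Opt6.

none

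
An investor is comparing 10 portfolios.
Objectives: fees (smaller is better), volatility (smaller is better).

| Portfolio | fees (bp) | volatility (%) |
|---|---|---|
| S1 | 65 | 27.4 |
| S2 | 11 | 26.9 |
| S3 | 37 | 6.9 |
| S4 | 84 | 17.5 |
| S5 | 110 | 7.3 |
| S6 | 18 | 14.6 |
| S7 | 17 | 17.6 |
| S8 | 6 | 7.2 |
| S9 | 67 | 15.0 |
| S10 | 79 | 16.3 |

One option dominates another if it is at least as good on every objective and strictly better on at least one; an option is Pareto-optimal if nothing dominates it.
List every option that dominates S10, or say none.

S3: fees 37≤79, volatility 6.9≤16.3 — dominates S10.
S6: fees 18≤79, volatility 14.6≤16.3 — dominates S10.
S8: fees 6≤79, volatility 7.2≤16.3 — dominates S10.
S9: fees 67≤79, volatility 15.0≤16.3 — dominates S10.
Others (S1, S2, S4, S5, S7) are each worse than S10 on at least one objective.

S3, S6, S8, S9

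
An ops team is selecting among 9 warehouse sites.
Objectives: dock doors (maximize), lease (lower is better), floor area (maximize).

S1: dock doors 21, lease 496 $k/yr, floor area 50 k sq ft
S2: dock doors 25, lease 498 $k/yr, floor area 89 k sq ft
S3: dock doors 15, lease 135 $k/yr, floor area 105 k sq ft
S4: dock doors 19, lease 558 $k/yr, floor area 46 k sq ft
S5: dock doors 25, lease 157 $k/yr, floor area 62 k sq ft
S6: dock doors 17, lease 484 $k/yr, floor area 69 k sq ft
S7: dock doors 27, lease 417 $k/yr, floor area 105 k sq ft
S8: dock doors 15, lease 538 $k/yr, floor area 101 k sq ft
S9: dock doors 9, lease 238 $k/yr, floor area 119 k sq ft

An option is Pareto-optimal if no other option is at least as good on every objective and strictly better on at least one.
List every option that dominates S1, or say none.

S5, S7

S5: dock doors 25≥21, lease 157≤496, floor area 62≥50 — dominates S1.
S7: dock doors 27≥21, lease 417≤496, floor area 105≥50 — dominates S1.
Others (S2, S3, S4, S6, S8, S9) are each worse than S1 on at least one objective.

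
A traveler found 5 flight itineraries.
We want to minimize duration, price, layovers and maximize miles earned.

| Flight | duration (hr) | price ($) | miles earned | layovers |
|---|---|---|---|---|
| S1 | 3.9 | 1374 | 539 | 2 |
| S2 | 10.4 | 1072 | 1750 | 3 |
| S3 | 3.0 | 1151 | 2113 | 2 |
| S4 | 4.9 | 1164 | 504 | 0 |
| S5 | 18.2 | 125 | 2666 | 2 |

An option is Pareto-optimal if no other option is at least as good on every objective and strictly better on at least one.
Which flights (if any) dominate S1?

S3

S3: duration 3.0≤3.9, price 1151≤1374, miles earned 2113≥539, layovers 2≤2 — dominates S1.
Others (S2, S4, S5) are each worse than S1 on at least one objective.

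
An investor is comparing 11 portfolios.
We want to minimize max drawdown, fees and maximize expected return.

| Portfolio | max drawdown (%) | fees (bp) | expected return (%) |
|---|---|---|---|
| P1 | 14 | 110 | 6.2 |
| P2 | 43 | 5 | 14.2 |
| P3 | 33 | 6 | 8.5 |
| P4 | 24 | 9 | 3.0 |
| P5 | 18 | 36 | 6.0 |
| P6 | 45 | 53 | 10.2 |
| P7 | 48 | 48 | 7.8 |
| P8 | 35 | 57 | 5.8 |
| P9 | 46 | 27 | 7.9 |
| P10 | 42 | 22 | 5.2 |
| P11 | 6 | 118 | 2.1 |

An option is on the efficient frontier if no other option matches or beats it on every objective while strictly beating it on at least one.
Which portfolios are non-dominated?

P1: not dominated.
P2: not dominated (best fees).
P3: not dominated.
P4: not dominated.
P5: not dominated.
P6: dominated by P2 (max drawdown 43≤45, fees 5≤53, expected return 14.2≥10.2).
P7: dominated by P2 (max drawdown 43≤48, fees 5≤48, expected return 14.2≥7.8).
P8: dominated by P3 (max drawdown 33≤35, fees 6≤57, expected return 8.5≥5.8).
P9: dominated by P2 (max drawdown 43≤46, fees 5≤27, expected return 14.2≥7.9).
P10: dominated by P3 (max drawdown 33≤42, fees 6≤22, expected return 8.5≥5.2).
P11: not dominated (best max drawdown).

P1, P2, P3, P4, P5, P11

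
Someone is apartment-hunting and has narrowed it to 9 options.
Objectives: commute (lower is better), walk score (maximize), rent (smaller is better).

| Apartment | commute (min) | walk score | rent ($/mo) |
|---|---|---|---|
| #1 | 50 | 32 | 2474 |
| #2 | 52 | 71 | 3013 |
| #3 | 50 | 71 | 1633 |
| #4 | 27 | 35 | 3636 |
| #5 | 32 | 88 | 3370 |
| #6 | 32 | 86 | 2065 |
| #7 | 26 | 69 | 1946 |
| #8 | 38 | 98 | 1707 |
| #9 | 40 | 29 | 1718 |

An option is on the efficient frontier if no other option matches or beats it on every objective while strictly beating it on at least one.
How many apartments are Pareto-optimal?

5

#1: dominated by #3 (commute 50≤50, walk score 71≥32, rent 1633≤2474).
#2: dominated by #3 (commute 50≤52, walk score 71≥71, rent 1633≤3013).
#3: not dominated (best rent).
#4: dominated by #7 (commute 26≤27, walk score 69≥35, rent 1946≤3636).
#5: not dominated.
#6: not dominated.
#7: not dominated (best commute).
#8: not dominated (best walk score).
#9: dominated by #8 (commute 38≤40, walk score 98≥29, rent 1707≤1718).
Pareto-optimal: #3, #5, #6, #7, #8 → 5.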